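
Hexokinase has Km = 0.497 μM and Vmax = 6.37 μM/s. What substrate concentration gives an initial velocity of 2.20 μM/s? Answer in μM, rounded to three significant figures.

Rearranging v = Vmax[S]/(Km+[S]) gives [S] = Km·v/(Vmax − v).
[S] = 0.497 × 2.20 / (6.37 − 2.20) = 1.093/4.170 = 0.262 μM.

0.262 μM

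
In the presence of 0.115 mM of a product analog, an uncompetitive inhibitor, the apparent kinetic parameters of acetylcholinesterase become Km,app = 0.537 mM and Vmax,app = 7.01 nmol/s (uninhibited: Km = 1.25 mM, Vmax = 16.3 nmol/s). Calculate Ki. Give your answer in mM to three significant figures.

Uncompetitive: Vmax,app = Vmax/α (and Km,app = Km/α) with α = 1 + [I]/Ki.
α = Vmax/Vmax,app = 16.3/7.01 = 2.325.
Ki = [I]/(α − 1) = 0.115/1.325 = 0.0868 mM.

0.0868 mM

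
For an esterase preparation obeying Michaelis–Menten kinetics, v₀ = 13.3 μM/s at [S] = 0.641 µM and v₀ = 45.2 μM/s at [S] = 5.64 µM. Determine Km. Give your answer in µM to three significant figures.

2.50 µM

From v = Vmax[S]/(Km+[S]), each point gives Vmax = v(Km+[S])/[S].
Equating: 13.3(Km+0.641)/0.641 = 45.2(Km+5.64)/5.64.
20.75·Km + 13.3 = 8.014·Km + 45.2, so (20.75 − 8.014)·Km = 45.2 − 13.3.
Km = 31.90/12.73 = 2.50 µM; then Vmax = 13.3(2.50+0.641)/0.641 = 65.3 μM/s.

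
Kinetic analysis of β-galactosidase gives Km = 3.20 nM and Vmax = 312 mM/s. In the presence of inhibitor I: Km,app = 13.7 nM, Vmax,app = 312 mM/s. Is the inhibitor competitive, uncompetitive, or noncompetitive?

competitive

Km increases (3.20 → 13.7 nM) while Vmax is unchanged — the hallmark of competitive inhibition.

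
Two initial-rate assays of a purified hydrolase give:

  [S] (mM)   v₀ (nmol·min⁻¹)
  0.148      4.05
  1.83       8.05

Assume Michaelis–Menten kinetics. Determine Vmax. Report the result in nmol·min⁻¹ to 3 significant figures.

From v = Vmax[S]/(Km+[S]), each point gives Vmax = v(Km+[S])/[S].
Equating: 4.05(Km+0.148)/0.148 = 8.05(Km+1.83)/1.83.
27.36·Km + 4.05 = 4.399·Km + 8.05, so (27.36 − 4.399)·Km = 8.05 − 4.05.
Km = 4.000/22.97 = 0.174 mM; then Vmax = 4.05(0.174+0.148)/0.148 = 8.82 nmol·min⁻¹.

8.82 nmol·min⁻¹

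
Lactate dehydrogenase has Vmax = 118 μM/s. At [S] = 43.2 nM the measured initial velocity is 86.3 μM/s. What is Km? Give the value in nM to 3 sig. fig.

15.9 nM

From v = Vmax[S]/(Km+[S]), Km = [S](Vmax − v)/v.
Km = 43.2 × (118 − 86.3) / 86.3 = 1369/86.3 = 15.9 nM.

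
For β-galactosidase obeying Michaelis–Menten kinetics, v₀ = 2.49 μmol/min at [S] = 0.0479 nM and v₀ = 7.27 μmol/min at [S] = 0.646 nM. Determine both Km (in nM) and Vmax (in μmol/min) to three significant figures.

Km = 0.117 nM; Vmax = 8.59 μmol/min

From v = Vmax[S]/(Km+[S]), each point gives Vmax = v(Km+[S])/[S].
Equating: 2.49(Km+0.0479)/0.0479 = 7.27(Km+0.646)/0.646.
51.98·Km + 2.49 = 11.25·Km + 7.27, so (51.98 − 11.25)·Km = 7.27 − 2.49.
Km = 4.780/40.73 = 0.117 nM; then Vmax = 2.49(0.117+0.0479)/0.0479 = 8.59 μmol/min.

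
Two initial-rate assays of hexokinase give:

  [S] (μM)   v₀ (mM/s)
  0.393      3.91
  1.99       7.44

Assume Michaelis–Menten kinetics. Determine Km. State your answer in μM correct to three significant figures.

0.568 μM

In reciprocal form, 1/v = (Km/Vmax)·(1/[S]) + 1/Vmax. The two points give (1/[S], 1/v) = (2.545, 0.2558) and (0.5025, 0.1344).
Slope = (0.2558 − 0.1344)/(2.545 − 0.5025) = 0.05942; intercept = 0.2558 − 0.05942×2.545 = 0.1045.
Vmax = 1/intercept = 9.57 mM/s; Km = slope × Vmax = 0.05942 × 9.57 = 0.568 μM.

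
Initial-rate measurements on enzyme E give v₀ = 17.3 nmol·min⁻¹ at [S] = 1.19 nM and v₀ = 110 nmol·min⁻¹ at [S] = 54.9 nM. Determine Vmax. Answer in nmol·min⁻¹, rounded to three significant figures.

From v = Vmax[S]/(Km+[S]), each point gives Vmax = v(Km+[S])/[S].
Equating: 17.3(Km+1.19)/1.19 = 110(Km+54.9)/54.9.
14.54·Km + 17.3 = 2.004·Km + 110, so (14.54 − 2.004)·Km = 110 − 17.3.
Km = 92.70/12.53 = 7.40 nM; then Vmax = 17.3(7.40+1.19)/1.19 = 125 nmol·min⁻¹.

125 nmol·min⁻¹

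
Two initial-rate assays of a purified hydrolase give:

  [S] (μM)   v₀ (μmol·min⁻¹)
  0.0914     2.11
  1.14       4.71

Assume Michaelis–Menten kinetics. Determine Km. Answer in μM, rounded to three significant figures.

0.137 μM

In reciprocal form, 1/v = (Km/Vmax)·(1/[S]) + 1/Vmax. The two points give (1/[S], 1/v) = (10.94, 0.4739) and (0.8772, 0.2123).
Slope = (0.4739 − 0.2123)/(10.94 − 0.8772) = 0.02600; intercept = 0.4739 − 0.02600×10.94 = 0.1895.
Vmax = 1/intercept = 5.28 μmol·min⁻¹; Km = slope × Vmax = 0.02600 × 5.28 = 0.137 μM.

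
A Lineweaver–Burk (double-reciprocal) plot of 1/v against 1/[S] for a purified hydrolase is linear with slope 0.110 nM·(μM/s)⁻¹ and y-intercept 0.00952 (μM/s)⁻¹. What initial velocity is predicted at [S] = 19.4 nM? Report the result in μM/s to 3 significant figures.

The y-intercept is 1/Vmax, so Vmax = 1/0.00952 = 105 μM/s.
The slope is Km/Vmax, so Km = 0.110 × 105 = 11.6 nM.
Then v = 105 × 19.4/(11.6 + 19.4) = 65.8 μM/s.

65.8 μM/s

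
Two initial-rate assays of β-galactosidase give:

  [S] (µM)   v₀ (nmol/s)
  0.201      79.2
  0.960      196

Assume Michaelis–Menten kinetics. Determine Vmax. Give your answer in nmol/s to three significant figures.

322 nmol/s

From v = Vmax[S]/(Km+[S]), each point gives Vmax = v(Km+[S])/[S].
Equating: 79.2(Km+0.201)/0.201 = 196(Km+0.960)/0.960.
394.0·Km + 79.2 = 204.2·Km + 196, so (394.0 − 204.2)·Km = 196 − 79.2.
Km = 116.8/189.9 = 0.615 µM; then Vmax = 79.2(0.615+0.201)/0.201 = 322 nmol/s.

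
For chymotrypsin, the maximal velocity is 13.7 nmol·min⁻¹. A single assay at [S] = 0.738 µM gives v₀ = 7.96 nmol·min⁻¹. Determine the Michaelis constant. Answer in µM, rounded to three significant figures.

From v = Vmax[S]/(Km+[S]), Km = [S](Vmax − v)/v.
Km = 0.738 × (13.7 − 7.96) / 7.96 = 4.236/7.96 = 0.532 µM.

0.532 µM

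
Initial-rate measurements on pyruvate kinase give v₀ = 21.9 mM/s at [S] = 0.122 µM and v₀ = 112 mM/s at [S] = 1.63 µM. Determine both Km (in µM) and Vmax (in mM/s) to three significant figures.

Km = 0.813 µM; Vmax = 168 mM/s

In reciprocal form, 1/v = (Km/Vmax)·(1/[S]) + 1/Vmax. The two points give (1/[S], 1/v) = (8.197, 0.04566) and (0.6135, 0.008929).
Slope = (0.04566 − 0.008929)/(8.197 − 0.6135) = 0.004844; intercept = 0.04566 − 0.004844×8.197 = 0.005957.
Vmax = 1/intercept = 168 mM/s; Km = slope × Vmax = 0.004844 × 168 = 0.813 µM.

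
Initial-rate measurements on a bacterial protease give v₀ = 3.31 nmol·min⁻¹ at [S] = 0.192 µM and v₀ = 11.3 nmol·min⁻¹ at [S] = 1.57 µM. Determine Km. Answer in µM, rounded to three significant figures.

0.796 µM

In reciprocal form, 1/v = (Km/Vmax)·(1/[S]) + 1/Vmax. The two points give (1/[S], 1/v) = (5.208, 0.3021) and (0.6369, 0.08850).
Slope = (0.3021 − 0.08850)/(5.208 − 0.6369) = 0.04673; intercept = 0.3021 − 0.04673×5.208 = 0.05873.
Vmax = 1/intercept = 17.0 nmol·min⁻¹; Km = slope × Vmax = 0.04673 × 17.0 = 0.796 µM.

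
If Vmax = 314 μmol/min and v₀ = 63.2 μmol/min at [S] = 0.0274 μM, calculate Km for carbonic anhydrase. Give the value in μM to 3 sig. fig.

0.109 μM

From v = Vmax[S]/(Km+[S]), Km = [S](Vmax − v)/v.
Km = 0.0274 × (314 − 63.2) / 63.2 = 6.872/63.2 = 0.109 μM.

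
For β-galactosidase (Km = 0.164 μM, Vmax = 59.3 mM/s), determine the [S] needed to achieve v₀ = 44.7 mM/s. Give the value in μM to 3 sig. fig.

Rearranging v = Vmax[S]/(Km+[S]) gives [S] = Km·v/(Vmax − v).
[S] = 0.164 × 44.7 / (59.3 − 44.7) = 7.331/14.60 = 0.502 μM.

0.502 μM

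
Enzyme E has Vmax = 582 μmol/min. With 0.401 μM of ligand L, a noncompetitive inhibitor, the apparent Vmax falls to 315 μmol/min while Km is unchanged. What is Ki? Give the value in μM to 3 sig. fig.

0.473 μM

Noncompetitive: Vmax,app = Vmax/α with α = 1 + [I]/Ki.
α = Vmax/Vmax,app = 582/315 = 1.848.
Ki = [I]/(α − 1) = 0.401/0.8476 = 0.473 μM.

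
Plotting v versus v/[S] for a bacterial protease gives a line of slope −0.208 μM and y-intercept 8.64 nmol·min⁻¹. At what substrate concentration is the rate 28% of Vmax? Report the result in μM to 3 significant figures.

The Eadie–Hofstee slope gives Km = 0.208 μM (slope = −Km).
v/Vmax = [S]/(Km+[S]) = 0.28 ⇒ [S] = Km·0.28/(1−0.28) = 0.208 × 0.3889 = 0.0809 μM.

0.0809 μM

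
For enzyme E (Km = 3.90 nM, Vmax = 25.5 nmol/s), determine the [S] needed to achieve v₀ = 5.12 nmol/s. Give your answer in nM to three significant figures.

0.980 nM

Rearranging v = Vmax[S]/(Km+[S]) gives [S] = Km·v/(Vmax − v).
[S] = 3.90 × 5.12 / (25.5 − 5.12) = 19.97/20.38 = 0.980 nM.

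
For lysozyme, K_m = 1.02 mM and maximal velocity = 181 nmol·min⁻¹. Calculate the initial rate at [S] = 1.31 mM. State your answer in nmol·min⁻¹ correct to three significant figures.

102 nmol·min⁻¹

[S]/(Km+[S]) = 1.31/2.330 = 0.5622, the fractional saturation.
v = 0.5622 × Vmax = 0.5622 × 181 = 102 nmol·min⁻¹.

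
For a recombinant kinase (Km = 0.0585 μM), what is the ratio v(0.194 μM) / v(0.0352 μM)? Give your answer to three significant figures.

Since Vmax cancels, v₂/v₁ = [S]₂(Km+[S]₁) / [S]₁(Km+[S]₂).
= 0.194×(0.0585+0.0352) / (0.0352×(0.0585+0.194)) = 0.01818/0.008888 = 2.05.

2.05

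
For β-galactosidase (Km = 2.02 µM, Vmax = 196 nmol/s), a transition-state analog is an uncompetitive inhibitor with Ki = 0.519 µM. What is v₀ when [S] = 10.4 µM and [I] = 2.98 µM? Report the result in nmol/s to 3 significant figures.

28.3 nmol/s

α = 1 + [I]/Ki = 1 + 2.98/0.519 = 6.742.
For an uncompetitive inhibitor, both parameters are divided by α, giving Vmax/α and Km/α: Km,app = 0.300 µM, Vmax,app = 29.1 nmol/s.
v = Vmax,app·[S]/(Km,app + [S]) = 29.1 × 10.4/(0.300 + 10.4) = 28.3 nmol/s.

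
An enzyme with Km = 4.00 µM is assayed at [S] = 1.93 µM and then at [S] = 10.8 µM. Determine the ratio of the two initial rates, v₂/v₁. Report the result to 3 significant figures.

Since Vmax cancels, v₂/v₁ = [S]₂(Km+[S]₁) / [S]₁(Km+[S]₂).
= 10.8×(4.00+1.93) / (1.93×(4.00+10.8)) = 64.04/28.56 = 2.24.

2.24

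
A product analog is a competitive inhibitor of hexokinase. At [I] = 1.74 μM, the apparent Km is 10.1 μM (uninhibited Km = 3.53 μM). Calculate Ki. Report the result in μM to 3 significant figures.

Competitive: Km,app = α·Km with α = 1 + [I]/Ki.
α = Km,app/Km = 10.1/3.53 = 2.861.
Ki = [I]/(α − 1) = 1.74/1.861 = 0.935 μM.

0.935 μM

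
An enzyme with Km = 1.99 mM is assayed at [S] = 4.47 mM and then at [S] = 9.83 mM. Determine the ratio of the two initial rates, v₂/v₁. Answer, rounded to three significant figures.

The fractional saturations are [S]/(Km+[S]) = 4.47/6.460 = 0.6920 and 9.83/11.82 = 0.8316.
v₂/v₁ is just their ratio: 0.8316/0.6920 = 1.20.

1.20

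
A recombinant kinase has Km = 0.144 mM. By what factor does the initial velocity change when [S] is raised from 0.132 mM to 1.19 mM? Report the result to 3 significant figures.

Since Vmax cancels, v₂/v₁ = [S]₂(Km+[S]₁) / [S]₁(Km+[S]₂).
= 1.19×(0.144+0.132) / (0.132×(0.144+1.19)) = 0.3284/0.1761 = 1.87.

1.87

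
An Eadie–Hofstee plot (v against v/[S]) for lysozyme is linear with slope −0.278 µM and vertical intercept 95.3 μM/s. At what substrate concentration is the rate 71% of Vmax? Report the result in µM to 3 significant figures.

0.681 µM

The Eadie–Hofstee slope gives Km = 0.278 µM (slope = −Km).
v/Vmax = [S]/(Km+[S]) = 0.71 ⇒ [S] = Km·0.71/(1−0.71) = 0.278 × 2.448 = 0.681 µM.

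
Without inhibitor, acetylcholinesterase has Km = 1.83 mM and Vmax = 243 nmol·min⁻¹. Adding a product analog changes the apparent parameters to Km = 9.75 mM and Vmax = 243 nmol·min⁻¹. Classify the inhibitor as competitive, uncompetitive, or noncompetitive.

Km increases (1.83 → 9.75 mM) while Vmax is unchanged — the hallmark of competitive inhibition.

competitive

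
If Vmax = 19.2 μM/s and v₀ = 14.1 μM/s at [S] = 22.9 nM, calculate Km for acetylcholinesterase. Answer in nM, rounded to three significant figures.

v/Vmax = 14.1/19.2 = 0.7344 = [S]/(Km+[S]).
So Km + [S] = [S]/0.7344 = 31.18 nM, giving Km = 31.18 − 22.9 = 8.28 nM.

8.28 nM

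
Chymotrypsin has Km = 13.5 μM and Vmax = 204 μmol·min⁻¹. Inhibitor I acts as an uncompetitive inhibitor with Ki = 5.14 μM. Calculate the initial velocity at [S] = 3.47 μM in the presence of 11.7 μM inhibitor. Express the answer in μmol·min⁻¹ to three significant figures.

α = 1 + [I]/Ki = 1 + 11.7/5.14 = 3.276.
For an uncompetitive inhibitor, both parameters are divided by α, giving Vmax/α and Km/α: Km,app = 4.12 μM, Vmax,app = 62.3 μmol·min⁻¹.
v = Vmax,app·[S]/(Km,app + [S]) = 62.3 × 3.47/(4.12 + 3.47) = 28.5 μmol·min⁻¹.

28.5 μmol·min⁻¹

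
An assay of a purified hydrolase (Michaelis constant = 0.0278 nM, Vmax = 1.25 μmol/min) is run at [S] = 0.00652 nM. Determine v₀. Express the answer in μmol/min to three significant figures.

0.237 μmol/min

[S]/(Km+[S]) = 0.00652/0.03432 = 0.1900, the fractional saturation.
v = 0.1900 × Vmax = 0.1900 × 1.25 = 0.237 μmol/min.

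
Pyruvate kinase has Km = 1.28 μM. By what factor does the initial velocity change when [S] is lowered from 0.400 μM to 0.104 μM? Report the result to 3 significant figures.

0.316

The fractional saturations are [S]/(Km+[S]) = 0.400/1.680 = 0.2381 and 0.104/1.384 = 0.07514.
v₂/v₁ is just their ratio: 0.07514/0.2381 = 0.316.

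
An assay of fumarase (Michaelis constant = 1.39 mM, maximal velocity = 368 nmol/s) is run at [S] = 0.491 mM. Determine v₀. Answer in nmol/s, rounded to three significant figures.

[S]/(Km+[S]) = 0.491/1.881 = 0.2610, the fractional saturation.
v = 0.2610 × Vmax = 0.2610 × 368 = 96.1 nmol/s.

96.1 nmol/s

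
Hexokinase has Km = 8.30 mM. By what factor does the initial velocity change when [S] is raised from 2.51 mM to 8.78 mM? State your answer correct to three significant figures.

Since Vmax cancels, v₂/v₁ = [S]₂(Km+[S]₁) / [S]₁(Km+[S]₂).
= 8.78×(8.30+2.51) / (2.51×(8.30+8.78)) = 94.91/42.87 = 2.21.

2.21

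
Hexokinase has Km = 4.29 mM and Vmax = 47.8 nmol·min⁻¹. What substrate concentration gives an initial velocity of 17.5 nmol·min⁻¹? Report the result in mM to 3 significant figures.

Rearranging v = Vmax[S]/(Km+[S]) gives [S] = Km·v/(Vmax − v).
[S] = 4.29 × 17.5 / (47.8 − 17.5) = 75.08/30.30 = 2.48 mM.

2.48 mM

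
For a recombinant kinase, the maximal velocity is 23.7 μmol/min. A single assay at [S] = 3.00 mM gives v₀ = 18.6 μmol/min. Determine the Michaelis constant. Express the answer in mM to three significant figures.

v/Vmax = 18.6/23.7 = 0.7848 = [S]/(Km+[S]).
So Km + [S] = [S]/0.7848 = 3.823 mM, giving Km = 3.823 − 3.00 = 0.823 mM.

0.823 mM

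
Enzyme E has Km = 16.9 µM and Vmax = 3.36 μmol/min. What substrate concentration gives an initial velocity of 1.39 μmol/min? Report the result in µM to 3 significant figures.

11.9 µM

The required fractional saturation is v/Vmax = 1.39/3.36 = 0.4137.
Then [S]/(Km+[S]) = 0.4137 ⇒ [S] = 16.9 × 0.4137/(1 − 0.4137) = 11.9 µM.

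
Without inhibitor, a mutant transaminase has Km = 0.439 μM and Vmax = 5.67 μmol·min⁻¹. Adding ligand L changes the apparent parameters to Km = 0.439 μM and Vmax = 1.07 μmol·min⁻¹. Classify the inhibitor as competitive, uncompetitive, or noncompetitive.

Vmax decreases (5.67 → 1.07 μmol·min⁻¹) while Km is unchanged — pure noncompetitive inhibition.

noncompetitive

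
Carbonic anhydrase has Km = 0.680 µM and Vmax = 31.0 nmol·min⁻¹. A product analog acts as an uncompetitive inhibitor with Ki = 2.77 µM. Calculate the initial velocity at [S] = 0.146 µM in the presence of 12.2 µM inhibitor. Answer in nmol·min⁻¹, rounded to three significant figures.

With α = 1 + [I]/Ki = 1 + 12.2/2.77 = 5.404, the uncompetitive rate law is v = (Vmax/α)·[S] / (Km/α + [S]).
v = (31.0/5.404)×0.146 / (0.680/5.404 + 0.146) = 0.8375/0.2718 = 3.08 nmol·min⁻¹.

3.08 nmol·min⁻¹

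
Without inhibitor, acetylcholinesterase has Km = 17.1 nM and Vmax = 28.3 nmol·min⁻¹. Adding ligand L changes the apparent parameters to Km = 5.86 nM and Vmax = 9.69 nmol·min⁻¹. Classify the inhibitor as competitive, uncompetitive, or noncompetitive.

Both Km and Vmax decrease by the same factor (~2.92-fold) — characteristic of uncompetitive inhibition.

uncompetitive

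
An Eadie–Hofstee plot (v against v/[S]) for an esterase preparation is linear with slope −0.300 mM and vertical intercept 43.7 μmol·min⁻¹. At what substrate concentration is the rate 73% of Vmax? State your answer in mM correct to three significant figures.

The Eadie–Hofstee slope gives Km = 0.300 mM (slope = −Km).
v/Vmax = [S]/(Km+[S]) = 0.73 ⇒ [S] = Km·0.73/(1−0.73) = 0.300 × 2.704 = 0.811 mM.

0.811 mM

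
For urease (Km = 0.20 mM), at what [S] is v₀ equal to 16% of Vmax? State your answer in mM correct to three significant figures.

v/Vmax = [S]/(Km+[S]) = 0.16, so [S] = Km·0.16/(1 − 0.16) = 0.20 × 0.1905.
[S] = 0.0381 mM.

0.0381 mM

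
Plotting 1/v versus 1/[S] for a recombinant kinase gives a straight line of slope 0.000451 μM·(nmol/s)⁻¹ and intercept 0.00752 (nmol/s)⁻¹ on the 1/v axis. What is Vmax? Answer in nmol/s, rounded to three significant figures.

133 nmol/s

The y-intercept of a Lineweaver–Burk plot equals 1/Vmax, so Vmax = 1/0.00752 = 133 nmol/s.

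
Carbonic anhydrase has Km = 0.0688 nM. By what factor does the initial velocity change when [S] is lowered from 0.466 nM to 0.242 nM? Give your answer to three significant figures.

0.894

The fractional saturations are [S]/(Km+[S]) = 0.466/0.5348 = 0.8714 and 0.242/0.3108 = 0.7786.
v₂/v₁ is just their ratio: 0.7786/0.8714 = 0.894.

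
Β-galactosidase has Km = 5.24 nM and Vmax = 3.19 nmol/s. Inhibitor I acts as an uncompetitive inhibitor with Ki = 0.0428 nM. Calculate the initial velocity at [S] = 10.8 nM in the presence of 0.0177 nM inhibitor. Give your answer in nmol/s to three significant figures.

1.68 nmol/s

α = 1 + [I]/Ki = 1 + 0.0177/0.0428 = 1.414.
For an uncompetitive inhibitor, both parameters are divided by α, giving Vmax/α and Km/α: Km,app = 3.71 nM, Vmax,app = 2.26 nmol/s.
v = Vmax,app·[S]/(Km,app + [S]) = 2.26 × 10.8/(3.71 + 10.8) = 1.68 nmol/s.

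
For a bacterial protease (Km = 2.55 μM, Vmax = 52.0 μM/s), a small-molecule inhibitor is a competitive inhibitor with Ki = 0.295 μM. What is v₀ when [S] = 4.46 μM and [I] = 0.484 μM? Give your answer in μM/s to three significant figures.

With α = 1 + [I]/Ki = 1 + 0.484/0.295 = 2.641, the competitive rate law is v = Vmax[S] / (αKm + [S]).
v = 52.0×4.46 / (2.641×2.55 + 4.46) = 231.9/11.19 = 20.7 μM/s.

20.7 μM/s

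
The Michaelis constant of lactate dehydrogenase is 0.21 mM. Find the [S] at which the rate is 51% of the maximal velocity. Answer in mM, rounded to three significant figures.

0.219 mM

v/Vmax = [S]/(Km+[S]) = 0.51, so [S] = Km·0.51/(1 − 0.51) = 0.21 × 1.041.
[S] = 0.219 mM.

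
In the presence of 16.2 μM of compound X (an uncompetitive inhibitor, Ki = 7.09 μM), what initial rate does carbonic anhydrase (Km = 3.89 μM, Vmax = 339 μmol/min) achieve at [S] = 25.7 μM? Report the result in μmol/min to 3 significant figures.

98.7 μmol/min

α = 1 + [I]/Ki = 1 + 16.2/7.09 = 3.285.
For an uncompetitive inhibitor, both parameters are divided by α, giving Vmax/α and Km/α: Km,app = 1.18 μM, Vmax,app = 103 μmol/min.
v = Vmax,app·[S]/(Km,app + [S]) = 103 × 25.7/(1.18 + 25.7) = 98.7 μmol/min.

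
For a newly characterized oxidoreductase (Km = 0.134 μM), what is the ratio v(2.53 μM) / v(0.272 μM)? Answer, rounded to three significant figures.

The fractional saturations are [S]/(Km+[S]) = 0.272/0.4060 = 0.6700 and 2.53/2.664 = 0.9497.
v₂/v₁ is just their ratio: 0.9497/0.6700 = 1.42.

1.42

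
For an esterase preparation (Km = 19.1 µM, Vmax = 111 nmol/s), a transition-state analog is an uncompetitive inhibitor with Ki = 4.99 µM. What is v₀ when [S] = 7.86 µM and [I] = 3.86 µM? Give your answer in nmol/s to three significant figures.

26.4 nmol/s

α = 1 + [I]/Ki = 1 + 3.86/4.99 = 1.774.
For an uncompetitive inhibitor, both parameters are divided by α, giving Vmax/α and Km/α: Km,app = 10.8 µM, Vmax,app = 62.6 nmol/s.
v = Vmax,app·[S]/(Km,app + [S]) = 62.6 × 7.86/(10.8 + 7.86) = 26.4 nmol/s.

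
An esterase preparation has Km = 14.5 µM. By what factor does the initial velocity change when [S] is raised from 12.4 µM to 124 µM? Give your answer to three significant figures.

1.94

The fractional saturations are [S]/(Km+[S]) = 12.4/26.90 = 0.4610 and 124/138.5 = 0.8953.
v₂/v₁ is just their ratio: 0.8953/0.4610 = 1.94.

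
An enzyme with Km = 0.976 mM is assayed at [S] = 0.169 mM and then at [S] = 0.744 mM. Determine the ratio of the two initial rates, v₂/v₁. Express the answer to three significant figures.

Since Vmax cancels, v₂/v₁ = [S]₂(Km+[S]₁) / [S]₁(Km+[S]₂).
= 0.744×(0.976+0.169) / (0.169×(0.976+0.744)) = 0.8519/0.2907 = 2.93.

2.93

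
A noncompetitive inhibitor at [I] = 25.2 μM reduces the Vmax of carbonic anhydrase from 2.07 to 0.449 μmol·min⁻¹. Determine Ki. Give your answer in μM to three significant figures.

6.98 μM

Noncompetitive: Vmax,app = Vmax/α with α = 1 + [I]/Ki.
α = Vmax/Vmax,app = 2.07/0.449 = 4.610.
Ki = [I]/(α − 1) = 25.2/3.610 = 6.98 μM.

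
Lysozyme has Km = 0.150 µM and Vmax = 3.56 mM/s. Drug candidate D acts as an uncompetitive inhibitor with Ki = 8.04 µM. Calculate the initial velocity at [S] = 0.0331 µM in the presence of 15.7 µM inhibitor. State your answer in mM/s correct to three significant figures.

0.476 mM/s

α = 1 + [I]/Ki = 1 + 15.7/8.04 = 2.953.
For an uncompetitive inhibitor, both parameters are divided by α, giving Vmax/α and Km/α: Km,app = 0.0508 µM, Vmax,app = 1.21 mM/s.
v = Vmax,app·[S]/(Km,app + [S]) = 1.21 × 0.0331/(0.0508 + 0.0331) = 0.476 mM/s.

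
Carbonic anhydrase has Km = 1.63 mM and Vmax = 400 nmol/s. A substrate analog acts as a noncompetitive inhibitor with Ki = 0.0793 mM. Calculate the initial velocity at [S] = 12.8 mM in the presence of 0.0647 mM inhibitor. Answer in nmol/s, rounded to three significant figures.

195 nmol/s

α = 1 + [I]/Ki = 1 + 0.0647/0.0793 = 1.816.
For a noncompetitive inhibitor, Vmax is reduced to Vmax/α while Km is unchanged: Km,app = 1.63 mM, Vmax,app = 220 nmol/s.
v = Vmax,app·[S]/(Km,app + [S]) = 220 × 12.8/(1.63 + 12.8) = 195 nmol/s.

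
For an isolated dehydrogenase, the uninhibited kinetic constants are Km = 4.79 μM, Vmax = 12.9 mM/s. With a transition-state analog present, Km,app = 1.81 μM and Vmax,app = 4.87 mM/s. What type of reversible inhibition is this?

Both Km and Vmax decrease by the same factor (~2.65-fold) — characteristic of uncompetitive inhibition.

uncompetitive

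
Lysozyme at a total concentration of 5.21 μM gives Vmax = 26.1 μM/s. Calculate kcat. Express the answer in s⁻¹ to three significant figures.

kcat = Vmax/[E]total = 26.1 μM/s / 5.21 μM = 5.01 s⁻¹.

5.01 s⁻¹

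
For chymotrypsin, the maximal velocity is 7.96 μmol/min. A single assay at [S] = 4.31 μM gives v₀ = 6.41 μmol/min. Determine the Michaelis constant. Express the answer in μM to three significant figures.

From v = Vmax[S]/(Km+[S]), Km = [S](Vmax − v)/v.
Km = 4.31 × (7.96 − 6.41) / 6.41 = 6.680/6.41 = 1.04 μM.

1.04 μM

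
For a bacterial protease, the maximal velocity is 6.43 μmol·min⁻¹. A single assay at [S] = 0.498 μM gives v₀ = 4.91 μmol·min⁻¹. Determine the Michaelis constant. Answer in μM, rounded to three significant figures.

v/Vmax = 4.91/6.43 = 0.7636 = [S]/(Km+[S]).
So Km + [S] = [S]/0.7636 = 0.6522 μM, giving Km = 0.6522 − 0.498 = 0.154 μM.

0.154 μM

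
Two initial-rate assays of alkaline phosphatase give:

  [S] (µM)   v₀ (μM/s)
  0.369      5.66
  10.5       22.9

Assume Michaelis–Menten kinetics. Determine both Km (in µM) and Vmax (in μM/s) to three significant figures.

From v = Vmax[S]/(Km+[S]), each point gives Vmax = v(Km+[S])/[S].
Equating: 5.66(Km+0.369)/0.369 = 22.9(Km+10.5)/10.5.
15.34·Km + 5.66 = 2.181·Km + 22.9, so (15.34 − 2.181)·Km = 22.9 − 5.66.
Km = 17.24/13.16 = 1.31 µM; then Vmax = 5.66(1.31+0.369)/0.369 = 25.8 μM/s.

Km = 1.31 µM; Vmax = 25.8 μM/s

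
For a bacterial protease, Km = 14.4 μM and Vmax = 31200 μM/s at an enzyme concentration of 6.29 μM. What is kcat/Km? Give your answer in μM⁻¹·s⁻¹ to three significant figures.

344 μM⁻¹·s⁻¹

kcat = Vmax/[E]total = 31200/6.29 = 4960 s⁻¹.
kcat/Km = 4960/14.4 = 344 μM⁻¹·s⁻¹.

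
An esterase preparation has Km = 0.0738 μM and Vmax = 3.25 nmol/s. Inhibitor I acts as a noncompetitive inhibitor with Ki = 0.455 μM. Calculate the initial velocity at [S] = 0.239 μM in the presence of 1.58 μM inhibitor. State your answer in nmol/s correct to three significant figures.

0.555 nmol/s

With α = 1 + [I]/Ki = 1 + 1.58/0.455 = 4.473, the noncompetitive rate law is v = (Vmax/α)·[S] / (Km + [S]).
v = (3.25/4.473)×0.239 / (0.0738 + 0.239) = 0.1737/0.3128 = 0.555 nmol/s.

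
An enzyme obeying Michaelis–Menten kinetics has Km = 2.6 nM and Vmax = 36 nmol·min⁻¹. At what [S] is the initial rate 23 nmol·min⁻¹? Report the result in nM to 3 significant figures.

4.60 nM

The required fractional saturation is v/Vmax = 23/36 = 0.6389.
Then [S]/(Km+[S]) = 0.6389 ⇒ [S] = 2.6 × 0.6389/(1 − 0.6389) = 4.60 nM.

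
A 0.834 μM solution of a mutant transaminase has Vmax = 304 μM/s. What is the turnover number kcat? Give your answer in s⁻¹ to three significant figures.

365 s⁻¹

kcat = Vmax/[E]total = 304 μM/s / 0.834 μM = 365 s⁻¹.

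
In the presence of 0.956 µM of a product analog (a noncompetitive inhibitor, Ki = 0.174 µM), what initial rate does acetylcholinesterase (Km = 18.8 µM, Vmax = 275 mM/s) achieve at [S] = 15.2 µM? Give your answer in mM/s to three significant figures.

With α = 1 + [I]/Ki = 1 + 0.956/0.174 = 6.494, the noncompetitive rate law is v = (Vmax/α)·[S] / (Km + [S]).
v = (275/6.494)×15.2 / (18.8 + 15.2) = 643.6/34.00 = 18.9 mM/s.

18.9 mM/s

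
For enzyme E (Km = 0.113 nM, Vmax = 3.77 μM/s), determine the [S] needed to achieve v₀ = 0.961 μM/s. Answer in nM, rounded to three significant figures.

0.0387 nM

The required fractional saturation is v/Vmax = 0.961/3.77 = 0.2549.
Then [S]/(Km+[S]) = 0.2549 ⇒ [S] = 0.113 × 0.2549/(1 − 0.2549) = 0.0387 nM.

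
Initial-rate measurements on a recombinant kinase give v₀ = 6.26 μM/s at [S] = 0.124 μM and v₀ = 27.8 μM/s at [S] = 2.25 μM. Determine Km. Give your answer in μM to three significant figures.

0.565 μM

In reciprocal form, 1/v = (Km/Vmax)·(1/[S]) + 1/Vmax. The two points give (1/[S], 1/v) = (8.065, 0.1597) and (0.4444, 0.03597).
Slope = (0.1597 − 0.03597)/(8.065 − 0.4444) = 0.01624; intercept = 0.1597 − 0.01624×8.065 = 0.02875.
Vmax = 1/intercept = 34.8 μM/s; Km = slope × Vmax = 0.01624 × 34.8 = 0.565 μM.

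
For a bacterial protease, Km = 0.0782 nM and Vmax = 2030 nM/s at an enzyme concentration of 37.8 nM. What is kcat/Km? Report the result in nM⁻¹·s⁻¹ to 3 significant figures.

kcat = Vmax/[E]total = 2030/37.8 = 53.7 s⁻¹.
kcat/Km = 53.7/0.0782 = 687 nM⁻¹·s⁻¹.

687 nM⁻¹·s⁻¹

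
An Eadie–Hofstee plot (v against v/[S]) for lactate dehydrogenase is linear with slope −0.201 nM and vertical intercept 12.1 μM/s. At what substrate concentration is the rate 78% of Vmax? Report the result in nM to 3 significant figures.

0.713 nM

The Eadie–Hofstee slope gives Km = 0.201 nM (slope = −Km).
v/Vmax = [S]/(Km+[S]) = 0.78 ⇒ [S] = Km·0.78/(1−0.78) = 0.201 × 3.545 = 0.713 nM.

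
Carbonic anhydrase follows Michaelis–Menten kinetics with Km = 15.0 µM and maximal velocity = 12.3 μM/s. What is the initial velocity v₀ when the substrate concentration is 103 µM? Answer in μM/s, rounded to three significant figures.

10.7 μM/s

v = Vmax·[S]/(Km + [S]) = 12.3 × 103 / (15.0 + 103)
  = 1267 / 118.0 = 10.7 μM/s.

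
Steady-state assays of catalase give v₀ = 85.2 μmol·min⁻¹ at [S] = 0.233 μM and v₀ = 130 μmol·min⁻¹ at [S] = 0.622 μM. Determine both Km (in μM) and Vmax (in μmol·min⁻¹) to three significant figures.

Km = 0.286 μM; Vmax = 190 μmol·min⁻¹

From v = Vmax[S]/(Km+[S]), each point gives Vmax = v(Km+[S])/[S].
Equating: 85.2(Km+0.233)/0.233 = 130(Km+0.622)/0.622.
365.7·Km + 85.2 = 209.0·Km + 130, so (365.7 − 209.0)·Km = 130 − 85.2.
Km = 44.80/156.7 = 0.286 μM; then Vmax = 85.2(0.286+0.233)/0.233 = 190 μmol·min⁻¹.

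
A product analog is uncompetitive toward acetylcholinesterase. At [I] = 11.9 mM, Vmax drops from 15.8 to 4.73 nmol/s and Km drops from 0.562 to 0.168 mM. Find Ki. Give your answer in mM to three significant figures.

5.08 mM

Uncompetitive: Vmax,app = Vmax/α (and Km,app = Km/α) with α = 1 + [I]/Ki.
α = Vmax/Vmax,app = 15.8/4.73 = 3.340.
Ki = [I]/(α − 1) = 11.9/2.340 = 5.08 mM.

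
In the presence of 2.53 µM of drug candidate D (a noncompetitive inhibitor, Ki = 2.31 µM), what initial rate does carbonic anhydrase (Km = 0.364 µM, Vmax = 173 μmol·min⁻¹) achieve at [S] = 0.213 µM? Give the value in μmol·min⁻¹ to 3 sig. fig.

30.5 μmol·min⁻¹

With α = 1 + [I]/Ki = 1 + 2.53/2.31 = 2.095, the noncompetitive rate law is v = (Vmax/α)·[S] / (Km + [S]).
v = (173/2.095)×0.213 / (0.364 + 0.213) = 17.59/0.5770 = 30.5 μmol·min⁻¹.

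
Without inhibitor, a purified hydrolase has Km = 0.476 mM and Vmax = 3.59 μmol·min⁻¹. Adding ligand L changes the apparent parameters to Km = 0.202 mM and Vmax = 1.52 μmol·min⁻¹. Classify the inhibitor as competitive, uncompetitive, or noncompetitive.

Both Km and Vmax decrease by the same factor (~2.36-fold) — characteristic of uncompetitive inhibition.

uncompetitive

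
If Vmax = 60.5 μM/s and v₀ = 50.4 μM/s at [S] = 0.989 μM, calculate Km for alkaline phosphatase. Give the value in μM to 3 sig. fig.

0.198 μM

v/Vmax = 50.4/60.5 = 0.8331 = [S]/(Km+[S]).
So Km + [S] = [S]/0.8331 = 1.187 μM, giving Km = 1.187 − 0.989 = 0.198 μM.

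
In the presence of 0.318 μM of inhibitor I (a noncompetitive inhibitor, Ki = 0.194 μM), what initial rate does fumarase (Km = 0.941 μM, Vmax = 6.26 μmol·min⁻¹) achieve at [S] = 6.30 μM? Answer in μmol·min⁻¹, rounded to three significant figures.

With α = 1 + [I]/Ki = 1 + 0.318/0.194 = 2.639, the noncompetitive rate law is v = (Vmax/α)·[S] / (Km + [S]).
v = (6.26/2.639)×6.30 / (0.941 + 6.30) = 14.94/7.241 = 2.06 μmol·min⁻¹.

2.06 μmol·min⁻¹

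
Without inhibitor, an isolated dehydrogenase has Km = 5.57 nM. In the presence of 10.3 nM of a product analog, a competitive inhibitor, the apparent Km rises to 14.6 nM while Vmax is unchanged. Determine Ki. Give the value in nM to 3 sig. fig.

6.35 nM

Competitive: Km,app = α·Km with α = 1 + [I]/Ki.
α = Km,app/Km = 14.6/5.57 = 2.621.
Ki = [I]/(α − 1) = 10.3/1.621 = 6.35 nM.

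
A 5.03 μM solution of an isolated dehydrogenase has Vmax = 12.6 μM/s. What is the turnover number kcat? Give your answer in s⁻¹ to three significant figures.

kcat = Vmax/[E]total = 12.6 μM/s / 5.03 μM = 2.50 s⁻¹.

2.50 s⁻¹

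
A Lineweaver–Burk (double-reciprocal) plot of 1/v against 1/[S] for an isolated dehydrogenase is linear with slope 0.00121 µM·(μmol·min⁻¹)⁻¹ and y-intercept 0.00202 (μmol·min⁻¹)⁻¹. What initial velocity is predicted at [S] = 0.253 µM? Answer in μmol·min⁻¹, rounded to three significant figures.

The y-intercept is 1/Vmax, so Vmax = 1/0.00202 = 495 μmol·min⁻¹.
The slope is Km/Vmax, so Km = 0.00121 × 495 = 0.599 µM.
Then v = 495 × 0.253/(0.599 + 0.253) = 147 μmol·min⁻¹.

147 μmol·min⁻¹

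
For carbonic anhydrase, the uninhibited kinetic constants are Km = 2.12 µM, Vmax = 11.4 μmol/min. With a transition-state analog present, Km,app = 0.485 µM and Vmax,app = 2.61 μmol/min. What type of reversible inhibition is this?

Both Km and Vmax decrease by the same factor (~4.37-fold) — characteristic of uncompetitive inhibition.

uncompetitive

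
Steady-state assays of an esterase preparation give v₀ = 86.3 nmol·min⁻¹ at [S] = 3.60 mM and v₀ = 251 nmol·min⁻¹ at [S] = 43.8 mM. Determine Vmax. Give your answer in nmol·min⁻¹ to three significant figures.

303 nmol·min⁻¹

From v = Vmax[S]/(Km+[S]), each point gives Vmax = v(Km+[S])/[S].
Equating: 86.3(Km+3.60)/3.60 = 251(Km+43.8)/43.8.
23.97·Km + 86.3 = 5.731·Km + 251, so (23.97 − 5.731)·Km = 251 − 86.3.
Km = 164.7/18.24 = 9.03 mM; then Vmax = 86.3(9.03+3.60)/3.60 = 303 nmol·min⁻¹.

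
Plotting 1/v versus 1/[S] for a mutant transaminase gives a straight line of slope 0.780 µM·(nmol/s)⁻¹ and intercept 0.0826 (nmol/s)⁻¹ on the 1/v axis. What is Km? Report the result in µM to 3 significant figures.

y-intercept = 1/Vmax ⇒ Vmax = 12.1 nmol/s; slope = Km/Vmax ⇒ Km = slope × Vmax.
Km = 0.780 × 12.1 = 9.44 µM.

9.44 µM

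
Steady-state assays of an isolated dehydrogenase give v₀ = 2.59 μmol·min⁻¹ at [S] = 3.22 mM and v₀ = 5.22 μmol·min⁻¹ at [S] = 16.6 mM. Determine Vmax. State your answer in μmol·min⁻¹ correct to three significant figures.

6.91 μmol·min⁻¹

From v = Vmax[S]/(Km+[S]), each point gives Vmax = v(Km+[S])/[S].
Equating: 2.59(Km+3.22)/3.22 = 5.22(Km+16.6)/16.6.
0.8043·Km + 2.59 = 0.3145·Km + 5.22, so (0.8043 − 0.3145)·Km = 5.22 − 2.59.
Km = 2.630/0.4899 = 5.37 mM; then Vmax = 2.59(5.37+3.22)/3.22 = 6.91 μmol·min⁻¹.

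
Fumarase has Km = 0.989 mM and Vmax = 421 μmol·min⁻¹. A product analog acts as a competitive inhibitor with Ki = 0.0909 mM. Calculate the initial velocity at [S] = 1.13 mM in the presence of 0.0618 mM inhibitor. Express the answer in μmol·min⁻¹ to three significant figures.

170 μmol·min⁻¹

α = 1 + [I]/Ki = 1 + 0.0618/0.0909 = 1.680.
For a competitive inhibitor, Vmax is unchanged and the apparent Km becomes α·Km: Km,app = 1.66 mM, Vmax,app = 421 μmol·min⁻¹.
v = Vmax,app·[S]/(Km,app + [S]) = 421 × 1.13/(1.66 + 1.13) = 170 μmol·min⁻¹.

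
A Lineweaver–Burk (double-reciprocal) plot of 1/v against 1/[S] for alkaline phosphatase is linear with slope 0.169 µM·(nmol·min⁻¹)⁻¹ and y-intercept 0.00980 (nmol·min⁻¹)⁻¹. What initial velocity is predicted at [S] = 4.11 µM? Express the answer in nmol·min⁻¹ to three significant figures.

The y-intercept is 1/Vmax, so Vmax = 1/0.00980 = 102 nmol·min⁻¹.
The slope is Km/Vmax, so Km = 0.169 × 102 = 17.2 µM.
Then v = 102 × 4.11/(17.2 + 4.11) = 19.6 nmol·min⁻¹.

19.6 nmol·min⁻¹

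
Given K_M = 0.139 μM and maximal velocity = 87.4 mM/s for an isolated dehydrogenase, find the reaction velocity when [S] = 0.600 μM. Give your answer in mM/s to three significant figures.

71.0 mM/s

v = Vmax·[S]/(Km + [S]) = 87.4 × 0.600 / (0.139 + 0.600)
  = 52.44 / 0.7390 = 71.0 mM/s.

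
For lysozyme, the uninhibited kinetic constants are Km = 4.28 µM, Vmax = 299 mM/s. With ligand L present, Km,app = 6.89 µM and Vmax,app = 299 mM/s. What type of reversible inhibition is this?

Km increases (4.28 → 6.89 µM) while Vmax is unchanged — the hallmark of competitive inhibition.

competitive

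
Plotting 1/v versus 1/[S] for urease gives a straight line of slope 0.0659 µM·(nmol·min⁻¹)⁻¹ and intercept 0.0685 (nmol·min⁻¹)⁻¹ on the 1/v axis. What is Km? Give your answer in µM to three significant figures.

0.962 µM

y-intercept = 1/Vmax ⇒ Vmax = 14.6 nmol·min⁻¹; slope = Km/Vmax ⇒ Km = slope × Vmax.
Km = 0.0659 × 14.6 = 0.962 µM.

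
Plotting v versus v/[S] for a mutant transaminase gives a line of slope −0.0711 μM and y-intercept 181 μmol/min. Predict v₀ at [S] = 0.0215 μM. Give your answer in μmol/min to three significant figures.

In the Eadie–Hofstee form v = Vmax − Km·(v/[S]), the slope is −Km and the intercept is Vmax, so Km = 0.0711 μM and Vmax = 181 μmol/min.
v = 181 × 0.0215/(0.0711 + 0.0215) = 42.0 μmol/min.

42.0 μmol/min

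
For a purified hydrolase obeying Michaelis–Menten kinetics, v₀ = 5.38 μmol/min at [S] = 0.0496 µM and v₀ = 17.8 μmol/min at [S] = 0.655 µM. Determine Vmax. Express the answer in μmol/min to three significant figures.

In reciprocal form, 1/v = (Km/Vmax)·(1/[S]) + 1/Vmax. The two points give (1/[S], 1/v) = (20.16, 0.1859) and (1.527, 0.05618).
Slope = (0.1859 − 0.05618)/(20.16 − 1.527) = 0.006960; intercept = 0.1859 − 0.006960×20.16 = 0.04555.
Vmax = 1/intercept = 22.0 μmol/min; Km = slope × Vmax = 0.006960 × 22.0 = 0.153 µM.

22.0 μmol/min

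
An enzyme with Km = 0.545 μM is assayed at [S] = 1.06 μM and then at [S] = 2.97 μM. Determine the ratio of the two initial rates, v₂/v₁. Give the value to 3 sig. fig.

1.28

The fractional saturations are [S]/(Km+[S]) = 1.06/1.605 = 0.6604 and 2.97/3.515 = 0.8450.
v₂/v₁ is just their ratio: 0.8450/0.6604 = 1.28.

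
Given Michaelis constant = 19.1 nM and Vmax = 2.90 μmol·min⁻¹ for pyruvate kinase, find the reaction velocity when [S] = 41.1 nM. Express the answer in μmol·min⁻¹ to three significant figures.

v = Vmax·[S]/(Km + [S]) = 2.90 × 41.1 / (19.1 + 41.1)
  = 119.2 / 60.20 = 1.98 μmol·min⁻¹.

1.98 μmol·min⁻¹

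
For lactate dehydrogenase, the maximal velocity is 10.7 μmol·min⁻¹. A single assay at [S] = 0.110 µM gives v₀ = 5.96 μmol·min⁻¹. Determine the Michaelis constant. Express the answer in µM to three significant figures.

0.0875 µM

From v = Vmax[S]/(Km+[S]), Km = [S](Vmax − v)/v.
Km = 0.110 × (10.7 − 5.96) / 5.96 = 0.5214/5.96 = 0.0875 µM.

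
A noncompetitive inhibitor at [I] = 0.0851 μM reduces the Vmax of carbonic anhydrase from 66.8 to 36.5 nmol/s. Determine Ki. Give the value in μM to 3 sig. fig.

0.103 μM

Noncompetitive: Vmax,app = Vmax/α with α = 1 + [I]/Ki.
α = Vmax/Vmax,app = 66.8/36.5 = 1.830.
Since α = 1 + [I]/Ki, [I]/Ki = 1.830 − 1 = 0.8301 and Ki = 0.0851/0.8301 = 0.103 μM.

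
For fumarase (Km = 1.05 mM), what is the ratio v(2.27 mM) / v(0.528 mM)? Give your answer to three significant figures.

2.04

Since Vmax cancels, v₂/v₁ = [S]₂(Km+[S]₁) / [S]₁(Km+[S]₂).
= 2.27×(1.05+0.528) / (0.528×(1.05+2.27)) = 3.582/1.753 = 2.04.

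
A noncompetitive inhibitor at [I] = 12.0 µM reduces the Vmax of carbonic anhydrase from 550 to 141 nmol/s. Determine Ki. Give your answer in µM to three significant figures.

Noncompetitive: Vmax,app = Vmax/α with α = 1 + [I]/Ki.
α = Vmax/Vmax,app = 550/141 = 3.901.
Ki = [I]/(α − 1) = 12.0/2.901 = 4.14 µM.

4.14 µM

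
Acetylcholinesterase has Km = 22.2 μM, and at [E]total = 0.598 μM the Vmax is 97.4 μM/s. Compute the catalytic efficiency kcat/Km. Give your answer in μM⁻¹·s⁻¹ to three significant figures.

kcat = Vmax/[E]total = 97.4/0.598 = 163 s⁻¹.
kcat/Km = 163/22.2 = 7.34 μM⁻¹·s⁻¹.

7.34 μM⁻¹·s⁻¹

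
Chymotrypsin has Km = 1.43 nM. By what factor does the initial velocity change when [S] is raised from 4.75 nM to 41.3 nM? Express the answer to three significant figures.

1.26

The fractional saturations are [S]/(Km+[S]) = 4.75/6.180 = 0.7686 and 41.3/42.73 = 0.9665.
v₂/v₁ is just their ratio: 0.9665/0.7686 = 1.26.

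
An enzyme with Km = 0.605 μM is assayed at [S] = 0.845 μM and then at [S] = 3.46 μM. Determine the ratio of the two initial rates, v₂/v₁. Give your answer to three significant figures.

The fractional saturations are [S]/(Km+[S]) = 0.845/1.450 = 0.5828 and 3.46/4.065 = 0.8512.
v₂/v₁ is just their ratio: 0.8512/0.5828 = 1.46.

1.46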